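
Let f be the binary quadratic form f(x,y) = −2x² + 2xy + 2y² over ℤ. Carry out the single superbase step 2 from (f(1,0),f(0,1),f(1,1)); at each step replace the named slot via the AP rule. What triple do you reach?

start (-2,2,2) = (f(1,0),f(0,1),f(1,1))
replace slot 2: 2·((-2)+2) − 2 = -2 → (-2,-2,2)

-2,-2,2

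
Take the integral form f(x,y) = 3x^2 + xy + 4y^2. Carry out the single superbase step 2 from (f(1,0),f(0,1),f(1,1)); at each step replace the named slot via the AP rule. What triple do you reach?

start (3,4,8) = (f(1,0),f(0,1),f(1,1))
replace slot 2: 2·(3+8) − 4 = 18 → (3,18,8)

3,18,8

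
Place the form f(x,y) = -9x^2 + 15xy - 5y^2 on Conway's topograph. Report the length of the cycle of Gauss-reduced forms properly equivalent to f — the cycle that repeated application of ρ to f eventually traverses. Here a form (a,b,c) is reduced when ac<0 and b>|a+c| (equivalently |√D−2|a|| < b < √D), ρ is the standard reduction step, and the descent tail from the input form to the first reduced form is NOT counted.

D = 45, ⌊√D⌋ = 6
descent: ρ → (-5,5,1)  [lands on river]
river: ρ → (1,5,-5)
ρ-cycle length = 2 (tail of 1 descent step not counted)

2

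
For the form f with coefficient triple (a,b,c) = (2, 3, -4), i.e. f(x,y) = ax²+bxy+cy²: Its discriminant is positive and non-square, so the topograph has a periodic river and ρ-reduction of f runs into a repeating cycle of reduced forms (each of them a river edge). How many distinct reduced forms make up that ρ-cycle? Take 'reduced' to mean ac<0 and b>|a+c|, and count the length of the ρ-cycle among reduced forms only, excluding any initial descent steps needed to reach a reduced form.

D = 41, ⌊√D⌋ = 6
river: ρ → (-4,5,1)
river: ρ → (1,5,-4)
river: ρ → (-4,3,2)
river: ρ → (2,5,-2)
river: ρ → (-2,3,4)
river: ρ → (4,5,-1)
river: ρ → (-1,5,4)
river: ρ → (4,3,-2)
river: ρ → (-2,5,2)
river: ρ → (2,3,-4)
ρ-cycle length = 10 (tail of 0 descent steps not counted)

10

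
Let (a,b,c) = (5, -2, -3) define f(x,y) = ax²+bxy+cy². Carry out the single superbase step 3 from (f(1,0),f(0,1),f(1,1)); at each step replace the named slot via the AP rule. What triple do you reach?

start (5,-3,0) = (f(1,0),f(0,1),f(1,1))
replace slot 3: 2·(5+(-3)) − 0 = 4 → (5,-3,4)

5,-3,4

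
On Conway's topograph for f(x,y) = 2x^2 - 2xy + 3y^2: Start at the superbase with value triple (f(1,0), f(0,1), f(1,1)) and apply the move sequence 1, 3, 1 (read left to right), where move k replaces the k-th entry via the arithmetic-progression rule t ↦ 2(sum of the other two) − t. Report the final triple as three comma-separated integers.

start (2,3,3) = (f(1,0),f(0,1),f(1,1))
replace slot 1: 2·(3+3) − 2 = 10 → (10,3,3)
replace slot 3: 2·(10+3) − 3 = 23 → (10,3,23)
replace slot 1: 2·(3+23) − 10 = 42 → (42,3,23)

42,3,23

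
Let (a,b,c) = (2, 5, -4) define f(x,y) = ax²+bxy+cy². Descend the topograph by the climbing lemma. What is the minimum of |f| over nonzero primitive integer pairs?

river: ρ → (-4,3,3)
river: ρ → (3,3,-4)
river: ρ → (-4,5,2)
river: ρ → (2,7,-1)
river: ρ → (-1,7,2)
river: ρ → (2,5,-4)
closes: descent 0, river 6
min |a| on river = 1

1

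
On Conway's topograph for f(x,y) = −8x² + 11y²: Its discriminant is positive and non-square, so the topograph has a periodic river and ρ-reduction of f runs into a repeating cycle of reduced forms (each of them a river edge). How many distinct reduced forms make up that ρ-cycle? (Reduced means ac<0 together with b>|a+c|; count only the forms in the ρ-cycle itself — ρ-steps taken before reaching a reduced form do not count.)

D = 352, ⌊√D⌋ = 18
descent: ρ → (11,0,-8)
descent: ρ → (-8,16,3)  [lands on river]
river: ρ → (3,14,-13)
river: ρ → (-13,12,4)
river: ρ → (4,12,-13)
river: ρ → (-13,14,3)
river: ρ → (3,16,-8)
ρ-cycle length = 6 (tail of 2 descent steps not counted)

6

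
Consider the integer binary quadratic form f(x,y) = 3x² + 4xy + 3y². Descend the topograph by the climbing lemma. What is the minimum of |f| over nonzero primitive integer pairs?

translate: b→-2 (≡4 mod 6), so (3,4,3)→(3,-2,2)
flip: (3,-2,2)→(2,2,3)
reduced (well bottom): (2,2,3) with a≤c, −a<b≤a
well minimum = a = 2

2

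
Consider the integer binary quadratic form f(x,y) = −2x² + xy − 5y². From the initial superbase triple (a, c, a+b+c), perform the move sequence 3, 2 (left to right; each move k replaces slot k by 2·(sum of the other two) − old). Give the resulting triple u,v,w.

start (-2,-5,-6) = (f(1,0),f(0,1),f(1,1))
replace slot 3: 2·((-2)+(-5)) − (-6) = -8 → (-2,-5,-8)
replace slot 2: 2·((-2)+(-8)) − (-5) = -15 → (-2,-15,-8)

-2,-15,-8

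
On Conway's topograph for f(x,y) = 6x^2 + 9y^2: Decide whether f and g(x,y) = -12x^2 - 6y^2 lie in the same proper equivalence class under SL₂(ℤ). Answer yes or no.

D₁ = -216, D₂ = -288
discriminants differ ⇒ not SL₂(ℤ)-equivalent

no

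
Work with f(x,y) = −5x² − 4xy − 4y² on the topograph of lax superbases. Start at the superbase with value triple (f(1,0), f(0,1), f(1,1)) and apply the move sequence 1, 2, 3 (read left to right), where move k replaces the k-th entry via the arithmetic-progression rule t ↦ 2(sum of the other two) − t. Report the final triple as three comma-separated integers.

start (-5,-4,-13) = (f(1,0),f(0,1),f(1,1))
replace slot 1: 2·((-4)+(-13)) − (-5) = -29 → (-29,-4,-13)
replace slot 2: 2·((-29)+(-13)) − (-4) = -80 → (-29,-80,-13)
replace slot 3: 2·((-29)+(-80)) − (-13) = -205 → (-29,-80,-205)

-29,-80,-205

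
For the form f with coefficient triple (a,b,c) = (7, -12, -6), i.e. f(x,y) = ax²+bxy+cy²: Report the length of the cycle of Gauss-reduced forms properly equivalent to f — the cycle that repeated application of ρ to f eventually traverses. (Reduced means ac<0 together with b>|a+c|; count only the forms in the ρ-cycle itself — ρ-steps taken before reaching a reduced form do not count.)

D = 312, ⌊√D⌋ = 17
descent: ρ → (-6,12,7)  [lands on river]
river: ρ → (7,16,-2)
river: ρ → (-2,16,7)
river: ρ → (7,12,-6)
ρ-cycle length = 4 (tail of 1 descent step not counted)

4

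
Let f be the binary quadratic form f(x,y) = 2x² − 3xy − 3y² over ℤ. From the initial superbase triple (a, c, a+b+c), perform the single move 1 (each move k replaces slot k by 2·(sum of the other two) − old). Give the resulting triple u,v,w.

start (2,-3,-4) = (f(1,0),f(0,1),f(1,1))
replace slot 1: 2·((-3)+(-4)) − 2 = -16 → (-16,-3,-4)

-16,-3,-4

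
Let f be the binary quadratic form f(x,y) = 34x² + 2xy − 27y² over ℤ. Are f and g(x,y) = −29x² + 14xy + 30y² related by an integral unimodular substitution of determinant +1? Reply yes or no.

D₁ = 3676, D₂ = 3676
river cycle of f (length 60): (-27, 52, 9), (9, 56, -15), (-15, 34, 42), (42, 50, -7), (-7, 48, 49), (49, 50, -6), (-6, 58, 13), (13, 46, -30), (-30, 14, 29), (29, 44, -15), … (50 more)
river cycle of g (length 60): (30, 46, -13), (-13, 58, 6), (6, 50, -49), (-49, 48, 7), (7, 50, -42), (-42, 34, 15), (15, 56, -9), (-9, 52, 27), (27, 56, -5), (-5, 54, 38), … (50 more)
cycles differ ⇒ inequivalent

no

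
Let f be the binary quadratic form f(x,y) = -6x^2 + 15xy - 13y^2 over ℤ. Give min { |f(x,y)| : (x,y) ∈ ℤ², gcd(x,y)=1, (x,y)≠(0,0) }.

translate: b→-3 (≡-15 mod 12), so (6,-15,13)→(6,-3,4)
flip: (6,-3,4)→(4,3,6)
reduced (well bottom): (4,3,6) with a≤c, −a<b≤a
well minimum |f| = |-4| = 4 (negative-definite)

4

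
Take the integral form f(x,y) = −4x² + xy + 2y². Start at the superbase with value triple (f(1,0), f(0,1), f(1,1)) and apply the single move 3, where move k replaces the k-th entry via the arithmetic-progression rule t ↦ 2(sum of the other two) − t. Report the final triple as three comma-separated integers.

start (-4,2,-1) = (f(1,0),f(0,1),f(1,1))
replace slot 3: 2·((-4)+2) − (-1) = -3 → (-4,2,-3)

-4,2,-3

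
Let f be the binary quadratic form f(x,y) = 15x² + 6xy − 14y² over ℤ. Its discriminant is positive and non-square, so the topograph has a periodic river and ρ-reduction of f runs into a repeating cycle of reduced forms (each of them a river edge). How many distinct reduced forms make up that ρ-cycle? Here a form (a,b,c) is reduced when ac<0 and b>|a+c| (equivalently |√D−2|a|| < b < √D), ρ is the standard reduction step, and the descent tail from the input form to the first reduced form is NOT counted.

D = 876, ⌊√D⌋ = 29
river: ρ → (-14,22,7)
river: ρ → (7,20,-17)
river: ρ → (-17,14,10)
river: ρ → (10,26,-5)
river: ρ → (-5,24,15)
river: ρ → (15,6,-14)
ρ-cycle length = 6 (tail of 0 descent steps not counted)

6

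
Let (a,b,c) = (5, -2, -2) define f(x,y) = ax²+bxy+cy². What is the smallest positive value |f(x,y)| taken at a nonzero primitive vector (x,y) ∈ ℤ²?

descent: ρ → (-2,6,1)  [lands on river]
river: ρ → (1,6,-2)
closes: descent 1, river 2
min |a| on river = 1

1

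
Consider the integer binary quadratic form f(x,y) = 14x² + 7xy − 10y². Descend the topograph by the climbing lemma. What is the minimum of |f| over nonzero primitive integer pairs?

river: ρ → (-10,13,11)
river: ρ → (11,9,-12)
river: ρ → (-12,15,8)
river: ρ → (8,17,-10)
river: ρ → (-10,23,2)
river: ρ → (2,21,-21)
river: ρ → (-21,21,2)
river: ρ → (2,23,-10)
river: ρ → (-10,17,8)
river: ρ → (8,15,-12)
river: ρ → (-12,9,11)
river: ρ → (11,13,-10)
river: ρ → (-10,7,14)
river: ρ → (14,21,-3)
river: ρ → (-3,21,14)
river: ρ → (14,7,-10)
closes: descent 0, river 16
min |a| on river = 2

2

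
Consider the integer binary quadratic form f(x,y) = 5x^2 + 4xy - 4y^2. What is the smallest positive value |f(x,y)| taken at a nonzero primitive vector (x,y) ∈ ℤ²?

river: ρ → (-4,4,5)
river: ρ → (5,6,-3)
river: ρ → (-3,6,5)
river: ρ → (5,4,-4)
closes: descent 0, river 4
min |a| on river = 3

3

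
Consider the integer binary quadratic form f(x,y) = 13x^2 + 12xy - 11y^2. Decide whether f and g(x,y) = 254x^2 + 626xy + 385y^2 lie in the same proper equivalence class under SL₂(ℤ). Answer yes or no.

D₁ = 716, D₂ = 716
river cycle of f (length 14): (-11, 10, 14), (14, 18, -7), (-7, 24, 5), (5, 26, -2), (-2, 26, 5), (5, 24, -7), (-7, 18, 14), (14, 10, -11), (-11, 12, 13), (13, 14, -10), … (4 more)
river cycle of g (length 14): (13, 12, -11), (-11, 10, 14), (14, 18, -7), (-7, 24, 5), (5, 26, -2), (-2, 26, 5), (5, 24, -7), (-7, 18, 14), (14, 10, -11), (-11, 12, 13), … (4 more)
cycles coincide ⇒ equivalent

yes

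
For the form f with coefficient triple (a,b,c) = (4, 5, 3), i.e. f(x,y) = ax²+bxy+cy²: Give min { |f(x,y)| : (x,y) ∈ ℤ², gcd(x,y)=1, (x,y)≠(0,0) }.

translate: b→-3 (≡5 mod 8), so (4,5,3)→(4,-3,2)
flip: (4,-3,2)→(2,3,4)
translate: b→-1 (≡3 mod 4), so (2,3,4)→(2,-1,3)
reduced (well bottom): (2,-1,3) with a≤c, −a<b≤a
well minimum = a = 2

2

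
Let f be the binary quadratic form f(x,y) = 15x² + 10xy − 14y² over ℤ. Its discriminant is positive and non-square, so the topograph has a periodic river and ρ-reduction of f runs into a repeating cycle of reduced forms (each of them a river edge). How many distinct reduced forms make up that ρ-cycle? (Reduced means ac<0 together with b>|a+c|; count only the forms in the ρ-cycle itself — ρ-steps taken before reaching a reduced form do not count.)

D = 940, ⌊√D⌋ = 30
river: ρ → (-14,18,11)
river: ρ → (11,26,-6)
river: ρ → (-6,22,19)
river: ρ → (19,16,-9)
river: ρ → (-9,20,15)
river: ρ → (15,10,-14)
ρ-cycle length = 6 (tail of 0 descent steps not counted)

6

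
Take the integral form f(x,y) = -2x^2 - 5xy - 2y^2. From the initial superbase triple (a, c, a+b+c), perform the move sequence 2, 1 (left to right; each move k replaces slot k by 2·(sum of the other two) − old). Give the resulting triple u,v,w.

start (-2,-2,-9) = (f(1,0),f(0,1),f(1,1))
replace slot 2: 2·((-2)+(-9)) − (-2) = -20 → (-2,-20,-9)
replace slot 1: 2·((-20)+(-9)) − (-2) = -56 → (-56,-20,-9)

-56,-20,-9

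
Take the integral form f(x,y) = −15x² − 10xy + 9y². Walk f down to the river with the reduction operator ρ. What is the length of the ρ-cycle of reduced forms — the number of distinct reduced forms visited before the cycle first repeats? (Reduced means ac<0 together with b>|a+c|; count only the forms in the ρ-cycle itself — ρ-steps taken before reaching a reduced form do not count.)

D = 640, ⌊√D⌋ = 25
descent: ρ → (9,10,-15)  [lands on river]
river: ρ → (-15,20,4)
river: ρ → (4,20,-15)
river: ρ → (-15,10,9)
river: ρ → (9,8,-16)
river: ρ → (-16,24,1)
river: ρ → (1,24,-16)
river: ρ → (-16,8,9)
ρ-cycle length = 8 (tail of 1 descent step not counted)

8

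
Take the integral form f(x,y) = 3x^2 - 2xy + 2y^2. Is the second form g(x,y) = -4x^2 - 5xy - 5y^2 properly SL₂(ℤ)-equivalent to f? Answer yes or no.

D₁ = -20, D₂ = -55
discriminants differ ⇒ not SL₂(ℤ)-equivalent

no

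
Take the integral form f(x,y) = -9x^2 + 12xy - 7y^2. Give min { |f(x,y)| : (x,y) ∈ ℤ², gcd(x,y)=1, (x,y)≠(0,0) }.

translate: b→6 (≡-12 mod 18), so (9,-12,7)→(9,6,4)
flip: (9,6,4)→(4,-6,9)
translate: b→2 (≡-6 mod 8), so (4,-6,9)→(4,2,7)
reduced (well bottom): (4,2,7) with a≤c, −a<b≤a
well minimum |f| = |-4| = 4 (negative-definite)

4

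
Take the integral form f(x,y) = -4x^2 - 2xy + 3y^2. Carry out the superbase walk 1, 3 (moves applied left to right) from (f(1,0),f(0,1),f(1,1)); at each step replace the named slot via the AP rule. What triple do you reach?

start (-4,3,-3) = (f(1,0),f(0,1),f(1,1))
replace slot 1: 2·(3+(-3)) − (-4) = 4 → (4,3,-3)
replace slot 3: 2·(4+3) − (-3) = 17 → (4,3,17)

4,3,17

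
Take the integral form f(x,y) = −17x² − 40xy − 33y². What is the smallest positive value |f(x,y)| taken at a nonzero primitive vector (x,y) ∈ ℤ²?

translate: b→6 (≡40 mod 34), so (17,40,33)→(17,6,10)
flip: (17,6,10)→(10,-6,17)
reduced (well bottom): (10,-6,17) with a≤c, −a<b≤a
well minimum |f| = |-10| = 10 (negative-definite)

10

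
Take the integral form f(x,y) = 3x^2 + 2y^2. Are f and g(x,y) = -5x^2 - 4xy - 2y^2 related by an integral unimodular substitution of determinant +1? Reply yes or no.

D₁ = -24, D₂ = -24
f: flip: (3,0,2)→(2,0,3)
f: reduced (well bottom): (2,0,3) with a≤c, −a<b≤a
g is negative-definite; reduce −g:
−g: flip: (5,4,2)→(2,-4,5)
−g: translate: b→0 (≡-4 mod 4), so (2,-4,5)→(2,0,3)
−g: reduced (well bottom): (2,0,3) with a≤c, −a<b≤a
flip sign back: reduced form of g is (-2,0,-3)
reduced forms (2, 0, 3) vs (-2, 0, -3) ⇒ inequivalent

no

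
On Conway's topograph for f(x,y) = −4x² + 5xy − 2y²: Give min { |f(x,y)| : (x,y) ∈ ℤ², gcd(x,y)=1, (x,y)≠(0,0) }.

translate: b→3 (≡-5 mod 8), so (4,-5,2)→(4,3,1)
flip: (4,3,1)→(1,-3,4)
translate: b→1 (≡-3 mod 2), so (1,-3,4)→(1,1,2)
reduced (well bottom): (1,1,2) with a≤c, −a<b≤a
well minimum |f| = |-1| = 1 (negative-definite)

1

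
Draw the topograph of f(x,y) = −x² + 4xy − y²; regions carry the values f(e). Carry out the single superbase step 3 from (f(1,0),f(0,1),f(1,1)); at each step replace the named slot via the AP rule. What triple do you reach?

start (-1,-1,2) = (f(1,0),f(0,1),f(1,1))
replace slot 3: 2·((-1)+(-1)) − 2 = -6 → (-1,-1,-6)

-1,-1,-6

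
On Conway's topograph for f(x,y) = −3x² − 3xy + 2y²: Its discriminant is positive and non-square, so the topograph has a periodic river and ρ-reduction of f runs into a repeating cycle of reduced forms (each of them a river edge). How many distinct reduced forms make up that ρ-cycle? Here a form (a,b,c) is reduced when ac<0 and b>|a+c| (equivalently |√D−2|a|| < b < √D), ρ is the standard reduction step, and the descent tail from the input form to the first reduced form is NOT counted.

D = 33, ⌊√D⌋ = 5
descent: ρ → (2,3,-3)  [lands on river]
river: ρ → (-3,3,2)
river: ρ → (2,5,-1)
river: ρ → (-1,5,2)
ρ-cycle length = 4 (tail of 1 descent step not counted)

4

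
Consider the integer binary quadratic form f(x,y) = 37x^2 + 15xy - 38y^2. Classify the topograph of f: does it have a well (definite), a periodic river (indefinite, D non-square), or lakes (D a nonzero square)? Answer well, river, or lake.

D = b²−4ac = 15² − 4·37·(-38) = 5849
D > 0 non-square ⇒ indefinite ⇒ periodic river

river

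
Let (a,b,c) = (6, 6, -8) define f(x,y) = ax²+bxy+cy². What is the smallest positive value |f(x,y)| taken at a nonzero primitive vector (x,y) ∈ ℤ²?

river: ρ → (-8,10,4)
river: ρ → (4,14,-2)
river: ρ → (-2,14,4)
river: ρ → (4,10,-8)
river: ρ → (-8,6,6)
river: ρ → (6,6,-8)
closes: descent 0, river 6
min |a| on river = 2

2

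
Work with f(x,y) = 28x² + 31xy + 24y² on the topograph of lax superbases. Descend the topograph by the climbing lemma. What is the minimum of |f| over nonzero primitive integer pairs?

translate: b→-25 (≡31 mod 56), so (28,31,24)→(28,-25,21)
flip: (28,-25,21)→(21,25,28)
translate: b→-17 (≡25 mod 42), so (21,25,28)→(21,-17,24)
reduced (well bottom): (21,-17,24) with a≤c, −a<b≤a
well minimum = a = 21

21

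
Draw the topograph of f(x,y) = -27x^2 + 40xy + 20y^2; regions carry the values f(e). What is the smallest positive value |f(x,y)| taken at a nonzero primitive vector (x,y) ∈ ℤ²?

river: ρ → (20,40,-27)
river: ρ → (-27,14,33)
river: ρ → (33,52,-8)
river: ρ → (-8,60,5)
river: ρ → (5,60,-8)
river: ρ → (-8,52,33)
river: ρ → (33,14,-27)
river: ρ → (-27,40,20)
closes: descent 0, river 8
min |a| on river = 5

5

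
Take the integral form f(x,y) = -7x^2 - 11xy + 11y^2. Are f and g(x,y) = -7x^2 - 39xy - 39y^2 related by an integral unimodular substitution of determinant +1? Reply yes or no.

D₁ = 429, D₂ = 429
river cycle of f (length 6): (11, 11, -7), (-7, 17, 5), (5, 13, -13), (-13, 13, 5), (5, 17, -7), (-7, 11, 11)
river cycle of g (length 6): (-7, 17, 5), (5, 13, -13), (-13, 13, 5), (5, 17, -7), (-7, 11, 11), (11, 11, -7)
cycles coincide ⇒ equivalent

yes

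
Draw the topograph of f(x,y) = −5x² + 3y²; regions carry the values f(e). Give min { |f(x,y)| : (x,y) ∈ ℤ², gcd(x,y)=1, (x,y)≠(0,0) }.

descent: ρ → (3,6,-2)  [lands on river]
river: ρ → (-2,6,3)
closes: descent 1, river 2
min |a| on river = 2

2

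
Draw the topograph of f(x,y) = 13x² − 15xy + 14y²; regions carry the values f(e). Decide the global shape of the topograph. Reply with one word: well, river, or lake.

D = b²−4ac = (-15)² − 4·13·14 = -503
D < 0 ⇒ definite ⇒ every region one sign ⇒ single well

well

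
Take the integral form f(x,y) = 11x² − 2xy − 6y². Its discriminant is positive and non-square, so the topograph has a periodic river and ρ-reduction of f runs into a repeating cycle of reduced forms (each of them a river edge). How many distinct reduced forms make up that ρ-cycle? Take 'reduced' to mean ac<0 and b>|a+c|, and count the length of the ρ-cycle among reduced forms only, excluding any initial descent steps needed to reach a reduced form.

D = 268, ⌊√D⌋ = 16
descent: ρ → (-6,14,3)  [lands on river]
river: ρ → (3,16,-1)
river: ρ → (-1,16,3)
river: ρ → (3,14,-6)
river: ρ → (-6,10,7)
river: ρ → (7,4,-9)
river: ρ → (-9,14,2)
river: ρ → (2,14,-9)
river: ρ → (-9,4,7)
river: ρ → (7,10,-6)
ρ-cycle length = 10 (tail of 1 descent step not counted)

10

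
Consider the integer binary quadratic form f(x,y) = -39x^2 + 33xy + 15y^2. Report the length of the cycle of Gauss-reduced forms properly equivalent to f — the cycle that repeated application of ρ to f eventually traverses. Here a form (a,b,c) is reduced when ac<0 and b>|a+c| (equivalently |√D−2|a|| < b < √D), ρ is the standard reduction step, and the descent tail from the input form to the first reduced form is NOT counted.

D = 3429, ⌊√D⌋ = 58
river: ρ → (15,57,-3)
river: ρ → (-3,57,15)
river: ρ → (15,33,-39)
river: ρ → (-39,45,9)
river: ρ → (9,45,-39)
river: ρ → (-39,33,15)
ρ-cycle length = 6 (tail of 0 descent steps not counted)

6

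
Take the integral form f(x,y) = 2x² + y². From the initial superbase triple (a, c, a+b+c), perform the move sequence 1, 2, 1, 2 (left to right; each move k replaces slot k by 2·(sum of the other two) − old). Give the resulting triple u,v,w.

start (2,1,3) = (f(1,0),f(0,1),f(1,1))
replace slot 1: 2·(1+3) − 2 = 6 → (6,1,3)
replace slot 2: 2·(6+3) − 1 = 17 → (6,17,3)
replace slot 1: 2·(17+3) − 6 = 34 → (34,17,3)
replace slot 2: 2·(34+3) − 17 = 57 → (34,57,3)

34,57,3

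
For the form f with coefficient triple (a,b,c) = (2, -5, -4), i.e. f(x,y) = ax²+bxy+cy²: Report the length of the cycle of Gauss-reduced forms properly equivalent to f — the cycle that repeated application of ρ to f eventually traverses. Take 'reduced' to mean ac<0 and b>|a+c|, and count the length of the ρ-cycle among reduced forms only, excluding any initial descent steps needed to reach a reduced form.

D = 57, ⌊√D⌋ = 7
descent: ρ → (-4,5,2)  [lands on river]
river: ρ → (2,7,-1)
river: ρ → (-1,7,2)
river: ρ → (2,5,-4)
river: ρ → (-4,3,3)
river: ρ → (3,3,-4)
ρ-cycle length = 6 (tail of 1 descent step not counted)

6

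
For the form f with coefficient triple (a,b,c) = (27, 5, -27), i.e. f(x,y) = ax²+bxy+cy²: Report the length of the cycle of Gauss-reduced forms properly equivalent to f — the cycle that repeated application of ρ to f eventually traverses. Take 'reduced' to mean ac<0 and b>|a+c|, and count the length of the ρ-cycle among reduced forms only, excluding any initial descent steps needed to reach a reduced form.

D = 2941, ⌊√D⌋ = 54
river: ρ → (-27,49,5)
river: ρ → (5,51,-17)
river: ρ → (-17,51,5)
river: ρ → (5,49,-27)
river: ρ → (-27,5,27)
river: ρ → (27,49,-5)
river: ρ → (-5,51,17)
river: ρ → (17,51,-5)
river: ρ → (-5,49,27)
river: ρ → (27,5,-27)
ρ-cycle length = 10 (tail of 0 descent steps not counted)

10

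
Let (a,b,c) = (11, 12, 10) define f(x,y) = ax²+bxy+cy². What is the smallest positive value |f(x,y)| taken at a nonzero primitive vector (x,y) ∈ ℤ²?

translate: b→-10 (≡12 mod 22), so (11,12,10)→(11,-10,9)
flip: (11,-10,9)→(9,10,11)
translate: b→-8 (≡10 mod 18), so (9,10,11)→(9,-8,10)
reduced (well bottom): (9,-8,10) with a≤c, −a<b≤a
well minimum = a = 9

9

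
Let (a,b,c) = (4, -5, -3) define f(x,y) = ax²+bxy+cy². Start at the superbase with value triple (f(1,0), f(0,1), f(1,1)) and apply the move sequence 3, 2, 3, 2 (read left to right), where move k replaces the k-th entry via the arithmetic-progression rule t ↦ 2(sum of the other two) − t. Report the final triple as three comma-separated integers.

start (4,-3,-4) = (f(1,0),f(0,1),f(1,1))
replace slot 3: 2·(4+(-3)) − (-4) = 6 → (4,-3,6)
replace slot 2: 2·(4+6) − (-3) = 23 → (4,23,6)
replace slot 3: 2·(4+23) − 6 = 48 → (4,23,48)
replace slot 2: 2·(4+48) − 23 = 81 → (4,81,48)

4,81,48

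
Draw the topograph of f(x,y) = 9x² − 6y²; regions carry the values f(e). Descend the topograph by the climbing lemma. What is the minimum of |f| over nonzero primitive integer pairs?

descent: ρ → (-6,12,3)  [lands on river]
river: ρ → (3,12,-6)
closes: descent 1, river 2
min |a| on river = 3

3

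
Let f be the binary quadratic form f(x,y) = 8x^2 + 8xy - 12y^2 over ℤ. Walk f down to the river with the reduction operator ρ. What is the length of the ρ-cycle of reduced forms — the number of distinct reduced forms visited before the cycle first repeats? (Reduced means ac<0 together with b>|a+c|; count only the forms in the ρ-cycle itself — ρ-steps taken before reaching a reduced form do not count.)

D = 448, ⌊√D⌋ = 21
river: ρ → (-12,16,4)
river: ρ → (4,16,-12)
river: ρ → (-12,8,8)
river: ρ → (8,8,-12)
ρ-cycle length = 4 (tail of 0 descent steps not counted)

4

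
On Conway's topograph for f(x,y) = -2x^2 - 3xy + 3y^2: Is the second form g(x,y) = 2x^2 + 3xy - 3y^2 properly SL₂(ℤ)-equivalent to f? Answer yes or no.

D₁ = 33, D₂ = 33
river cycle of f (length 4): (3, 3, -2), (-2, 5, 1), (1, 5, -2), (-2, 3, 3)
river cycle of g (length 4): (-3, 3, 2), (2, 5, -1), (-1, 5, 2), (2, 3, -3)
cycles differ ⇒ inequivalent

no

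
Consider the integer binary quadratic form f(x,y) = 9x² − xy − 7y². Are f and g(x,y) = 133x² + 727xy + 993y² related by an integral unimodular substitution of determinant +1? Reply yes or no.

D₁ = 253, D₂ = 253
river cycle of f (length 6): (-7, 15, 1), (1, 15, -7), (-7, 13, 3), (3, 11, -11), (-11, 11, 3), (3, 13, -7)
river cycle of g (length 6): (-7, 15, 1), (1, 15, -7), (-7, 13, 3), (3, 11, -11), (-11, 11, 3), (3, 13, -7)
cycles coincide ⇒ equivalent

yes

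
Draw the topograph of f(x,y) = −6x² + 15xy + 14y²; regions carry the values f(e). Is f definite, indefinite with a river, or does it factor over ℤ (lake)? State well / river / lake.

D = b²−4ac = 15² − 4·(-6)·14 = 561
D > 0 non-square ⇒ indefinite ⇒ periodic river

river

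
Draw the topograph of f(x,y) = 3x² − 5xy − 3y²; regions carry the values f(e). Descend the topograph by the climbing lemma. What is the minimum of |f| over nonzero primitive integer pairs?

descent: ρ → (-3,5,3)  [lands on river]
river: ρ → (3,7,-1)
river: ρ → (-1,7,3)
river: ρ → (3,5,-3)
river: ρ → (-3,7,1)
river: ρ → (1,7,-3)
closes: descent 1, river 6
min |a| on river = 1

1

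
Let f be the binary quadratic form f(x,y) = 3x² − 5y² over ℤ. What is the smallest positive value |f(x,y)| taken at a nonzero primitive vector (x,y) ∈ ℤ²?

descent: ρ → (-5,0,3)
descent: ρ → (3,6,-2)  [lands on river]
river: ρ → (-2,6,3)
closes: descent 2, river 2
min |a| on river = 2

2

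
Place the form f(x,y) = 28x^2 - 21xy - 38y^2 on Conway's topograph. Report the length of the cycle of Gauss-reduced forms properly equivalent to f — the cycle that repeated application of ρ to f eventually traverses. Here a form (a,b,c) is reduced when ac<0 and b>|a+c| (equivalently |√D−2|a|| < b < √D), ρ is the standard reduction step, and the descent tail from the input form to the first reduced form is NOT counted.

D = 4697, ⌊√D⌋ = 68
descent: ρ → (-38,21,28)  [lands on river]
river: ρ → (28,35,-31)
river: ρ → (-31,27,32)
river: ρ → (32,37,-26)
river: ρ → (-26,67,2)
river: ρ → (2,65,-59)
river: ρ → (-59,53,8)
river: ρ → (8,59,-38)
river: ρ → (-38,17,29)
river: ρ → (29,41,-26)
river: ρ → (-26,63,7)
river: ρ → (7,63,-26)
river: ρ → (-26,41,29)
river: ρ → (29,17,-38)
river: ρ → (-38,59,8)
river: ρ → (8,53,-59)
river: ρ → (-59,65,2)
river: ρ → (2,67,-26)
river: ρ → (-26,37,32)
river: ρ → (32,27,-31)
river: ρ → (-31,35,28)
river: ρ → (28,21,-38)
river: ρ → (-38,55,11)
river: ρ → (11,55,-38)
ρ-cycle length = 24 (tail of 1 descent step not counted)

24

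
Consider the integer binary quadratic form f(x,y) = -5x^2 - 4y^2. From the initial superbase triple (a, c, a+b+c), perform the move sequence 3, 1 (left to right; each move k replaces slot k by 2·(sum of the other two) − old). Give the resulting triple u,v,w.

start (-5,-4,-9) = (f(1,0),f(0,1),f(1,1))
replace slot 3: 2·((-5)+(-4)) − (-9) = -9 → (-5,-4,-9)
replace slot 1: 2·((-4)+(-9)) − (-5) = -21 → (-21,-4,-9)

-21,-4,-9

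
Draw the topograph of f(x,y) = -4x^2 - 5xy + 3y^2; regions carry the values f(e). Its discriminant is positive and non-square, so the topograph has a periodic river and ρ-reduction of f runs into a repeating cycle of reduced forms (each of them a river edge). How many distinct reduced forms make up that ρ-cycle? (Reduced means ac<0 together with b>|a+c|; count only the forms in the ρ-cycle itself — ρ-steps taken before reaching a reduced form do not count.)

D = 73, ⌊√D⌋ = 8
descent: ρ → (3,5,-4)  [lands on river]
river: ρ → (-4,3,4)
river: ρ → (4,5,-3)
river: ρ → (-3,7,2)
river: ρ → (2,5,-6)
river: ρ → (-6,7,1)
river: ρ → (1,7,-6)
river: ρ → (-6,5,2)
river: ρ → (2,7,-3)
river: ρ → (-3,5,4)
river: ρ → (4,3,-4)
river: ρ → (-4,5,3)
river: ρ → (3,7,-2)
river: ρ → (-2,5,6)
river: ρ → (6,7,-1)
river: ρ → (-1,7,6)
river: ρ → (6,5,-2)
river: ρ → (-2,7,3)
ρ-cycle length = 18 (tail of 1 descent step not counted)

18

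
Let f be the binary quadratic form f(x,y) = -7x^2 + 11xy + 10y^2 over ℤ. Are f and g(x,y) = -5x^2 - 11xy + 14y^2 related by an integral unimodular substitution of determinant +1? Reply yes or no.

D₁ = 401, D₂ = 401
river cycle of f (length 10): (10, 9, -8), (-8, 7, 11), (11, 15, -4), (-4, 17, 7), (7, 11, -10), (-10, 9, 8), (8, 7, -11), (-11, 15, 4), (4, 17, -7), (-7, 11, 10)
river cycle of g (length 6): (14, 11, -5), (-5, 19, 2), (2, 17, -14), (-14, 11, 5), (5, 19, -2), (-2, 17, 14)
cycles differ ⇒ inequivalent

no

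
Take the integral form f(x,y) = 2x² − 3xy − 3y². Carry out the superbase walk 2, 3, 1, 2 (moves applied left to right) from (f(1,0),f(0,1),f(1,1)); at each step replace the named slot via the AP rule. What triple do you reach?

start (2,-3,-4) = (f(1,0),f(0,1),f(1,1))
replace slot 2: 2·(2+(-4)) − (-3) = -1 → (2,-1,-4)
replace slot 3: 2·(2+(-1)) − (-4) = 6 → (2,-1,6)
replace slot 1: 2·((-1)+6) − 2 = 8 → (8,-1,6)
replace slot 2: 2·(8+6) − (-1) = 29 → (8,29,6)

8,29,6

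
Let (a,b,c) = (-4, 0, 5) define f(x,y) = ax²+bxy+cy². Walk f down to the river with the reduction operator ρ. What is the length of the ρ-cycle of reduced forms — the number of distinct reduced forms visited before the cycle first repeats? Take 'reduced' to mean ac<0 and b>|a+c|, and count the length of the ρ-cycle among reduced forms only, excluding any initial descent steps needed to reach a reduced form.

D = 80, ⌊√D⌋ = 8
descent: ρ → (5,0,-4)
descent: ρ → (-4,8,1)  [lands on river]
river: ρ → (1,8,-4)
ρ-cycle length = 2 (tail of 2 descent steps not counted)

2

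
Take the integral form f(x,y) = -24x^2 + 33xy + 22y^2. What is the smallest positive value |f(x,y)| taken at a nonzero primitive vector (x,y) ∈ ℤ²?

river: ρ → (22,55,-2)
river: ρ → (-2,53,49)
river: ρ → (49,45,-6)
river: ρ → (-6,51,25)
river: ρ → (25,49,-8)
river: ρ → (-8,47,31)
river: ρ → (31,15,-24)
river: ρ → (-24,33,22)
closes: descent 0, river 8
min |a| on river = 2

2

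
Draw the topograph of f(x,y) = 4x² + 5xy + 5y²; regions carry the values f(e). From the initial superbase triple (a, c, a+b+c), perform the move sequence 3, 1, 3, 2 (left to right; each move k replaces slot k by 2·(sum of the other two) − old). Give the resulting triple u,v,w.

start (4,5,14) = (f(1,0),f(0,1),f(1,1))
replace slot 3: 2·(4+5) − 14 = 4 → (4,5,4)
replace slot 1: 2·(5+4) − 4 = 14 → (14,5,4)
replace slot 3: 2·(14+5) − 4 = 34 → (14,5,34)
replace slot 2: 2·(14+34) − 5 = 91 → (14,91,34)

14,91,34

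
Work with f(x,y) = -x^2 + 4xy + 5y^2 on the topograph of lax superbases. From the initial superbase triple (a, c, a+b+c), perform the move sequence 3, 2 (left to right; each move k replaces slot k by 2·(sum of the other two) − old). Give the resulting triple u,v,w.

start (-1,5,8) = (f(1,0),f(0,1),f(1,1))
replace slot 3: 2·((-1)+5) − 8 = 0 → (-1,5,0)
replace slot 2: 2·((-1)+0) − 5 = -7 → (-1,-7,0)

-1,-7,0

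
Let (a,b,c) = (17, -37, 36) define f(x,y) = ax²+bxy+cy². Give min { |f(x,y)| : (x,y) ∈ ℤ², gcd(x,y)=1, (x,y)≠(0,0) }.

translate: b→-3 (≡-37 mod 34), so (17,-37,36)→(17,-3,16)
flip: (17,-3,16)→(16,3,17)
reduced (well bottom): (16,3,17) with a≤c, −a<b≤a
well minimum = a = 16

16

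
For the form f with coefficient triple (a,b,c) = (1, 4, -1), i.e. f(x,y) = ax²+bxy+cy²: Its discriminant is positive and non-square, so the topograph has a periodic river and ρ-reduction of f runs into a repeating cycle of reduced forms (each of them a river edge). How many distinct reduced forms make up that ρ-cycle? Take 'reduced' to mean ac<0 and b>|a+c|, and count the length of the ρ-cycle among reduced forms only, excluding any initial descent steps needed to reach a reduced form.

D = 20, ⌊√D⌋ = 4
river: ρ → (-1,4,1)
river: ρ → (1,4,-1)
ρ-cycle length = 2 (tail of 0 descent steps not counted)

2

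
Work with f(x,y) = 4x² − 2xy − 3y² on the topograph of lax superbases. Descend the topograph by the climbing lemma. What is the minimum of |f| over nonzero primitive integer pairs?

descent: ρ → (-3,2,4)  [lands on river]
river: ρ → (4,6,-1)
river: ρ → (-1,6,4)
river: ρ → (4,2,-3)
river: ρ → (-3,4,3)
river: ρ → (3,2,-4)
river: ρ → (-4,6,1)
river: ρ → (1,6,-4)
river: ρ → (-4,2,3)
river: ρ → (3,4,-3)
closes: descent 1, river 10
min |a| on river = 1

1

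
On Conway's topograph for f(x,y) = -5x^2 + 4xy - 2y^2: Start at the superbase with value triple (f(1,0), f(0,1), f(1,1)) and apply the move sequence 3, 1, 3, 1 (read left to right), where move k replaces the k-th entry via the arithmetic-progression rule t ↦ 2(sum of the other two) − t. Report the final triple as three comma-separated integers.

start (-5,-2,-3) = (f(1,0),f(0,1),f(1,1))
replace slot 3: 2·((-5)+(-2)) − (-3) = -11 → (-5,-2,-11)
replace slot 1: 2·((-2)+(-11)) − (-5) = -21 → (-21,-2,-11)
replace slot 3: 2·((-21)+(-2)) − (-11) = -35 → (-21,-2,-35)
replace slot 1: 2·((-2)+(-35)) − (-21) = -53 → (-53,-2,-35)

-53,-2,-35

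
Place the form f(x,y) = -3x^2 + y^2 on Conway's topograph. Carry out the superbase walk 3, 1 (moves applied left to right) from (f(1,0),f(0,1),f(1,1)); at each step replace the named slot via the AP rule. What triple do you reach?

start (-3,1,-2) = (f(1,0),f(0,1),f(1,1))
replace slot 3: 2·((-3)+1) − (-2) = -2 → (-3,1,-2)
replace slot 1: 2·(1+(-2)) − (-3) = 1 → (1,1,-2)

1,1,-2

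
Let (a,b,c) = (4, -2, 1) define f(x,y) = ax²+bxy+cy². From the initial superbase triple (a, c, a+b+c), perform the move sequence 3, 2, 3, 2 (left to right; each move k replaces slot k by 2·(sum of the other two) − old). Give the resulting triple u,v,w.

start (4,1,3) = (f(1,0),f(0,1),f(1,1))
replace slot 3: 2·(4+1) − 3 = 7 → (4,1,7)
replace slot 2: 2·(4+7) − 1 = 21 → (4,21,7)
replace slot 3: 2·(4+21) − 7 = 43 → (4,21,43)
replace slot 2: 2·(4+43) − 21 = 73 → (4,73,43)

4,73,43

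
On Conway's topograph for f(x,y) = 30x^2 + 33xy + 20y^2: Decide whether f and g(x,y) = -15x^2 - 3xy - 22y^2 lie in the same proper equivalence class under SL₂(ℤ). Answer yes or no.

D₁ = -1311, D₂ = -1311
f: translate: b→-27 (≡33 mod 60), so (30,33,20)→(30,-27,17)
f: flip: (30,-27,17)→(17,27,30)
f: translate: b→-7 (≡27 mod 34), so (17,27,30)→(17,-7,20)
f: reduced (well bottom): (17,-7,20) with a≤c, −a<b≤a
g is negative-definite; reduce −g:
−g: reduced (well bottom): (15,3,22) with a≤c, −a<b≤a
flip sign back: reduced form of g is (-15,-3,-22)
reduced forms (17, -7, 20) vs (-15, -3, -22) ⇒ inequivalent

no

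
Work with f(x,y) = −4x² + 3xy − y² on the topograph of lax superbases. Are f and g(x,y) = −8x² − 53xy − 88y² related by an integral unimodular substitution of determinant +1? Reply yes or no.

D₁ = -7, D₂ = -7
f is negative-definite; reduce −f:
−f: flip: (4,-3,1)→(1,3,4)
−f: translate: b→1 (≡3 mod 2), so (1,3,4)→(1,1,2)
−f: reduced (well bottom): (1,1,2) with a≤c, −a<b≤a
flip sign back: reduced form of f is (-1,-1,-2)
g is negative-definite; reduce −g:
−g: translate: b→5 (≡53 mod 16), so (8,53,88)→(8,5,1)
−g: flip: (8,5,1)→(1,-5,8)
−g: translate: b→1 (≡-5 mod 2), so (1,-5,8)→(1,1,2)
−g: reduced (well bottom): (1,1,2) with a≤c, −a<b≤a
flip sign back: reduced form of g is (-1,-1,-2)
reduced forms (-1, -1, -2) vs (-1, -1, -2) ⇒ equivalent

yes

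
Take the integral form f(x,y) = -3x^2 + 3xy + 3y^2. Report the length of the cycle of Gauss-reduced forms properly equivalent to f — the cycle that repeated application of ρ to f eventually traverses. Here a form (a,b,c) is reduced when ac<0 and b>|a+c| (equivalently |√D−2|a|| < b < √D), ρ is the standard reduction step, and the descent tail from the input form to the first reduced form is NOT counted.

D = 45, ⌊√D⌋ = 6
river: ρ → (3,3,-3)
river: ρ → (-3,3,3)
ρ-cycle length = 2 (tail of 0 descent steps not counted)

2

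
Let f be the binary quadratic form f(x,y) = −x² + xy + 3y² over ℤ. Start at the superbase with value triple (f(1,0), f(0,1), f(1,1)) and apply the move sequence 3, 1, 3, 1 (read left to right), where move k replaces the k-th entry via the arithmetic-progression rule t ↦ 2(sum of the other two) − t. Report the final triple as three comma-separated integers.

start (-1,3,3) = (f(1,0),f(0,1),f(1,1))
replace slot 3: 2·((-1)+3) − 3 = 1 → (-1,3,1)
replace slot 1: 2·(3+1) − (-1) = 9 → (9,3,1)
replace slot 3: 2·(9+3) − 1 = 23 → (9,3,23)
replace slot 1: 2·(3+23) − 9 = 43 → (43,3,23)

43,3,23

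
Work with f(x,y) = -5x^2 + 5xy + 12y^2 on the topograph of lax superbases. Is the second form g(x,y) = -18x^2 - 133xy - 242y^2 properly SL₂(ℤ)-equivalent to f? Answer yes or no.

D₁ = 265, D₂ = 265
river cycle of f (length 18): (-5, 15, 2), (2, 13, -12), (-12, 11, 3), (3, 13, -8), (-8, 3, 8), (8, 13, -3), (-3, 11, 12), (12, 13, -2), (-2, 15, 5), (5, 15, -2), … (8 more)
river cycle of g (length 18): (2, 13, -12), (-12, 11, 3), (3, 13, -8), (-8, 3, 8), (8, 13, -3), (-3, 11, 12), (12, 13, -2), (-2, 15, 5), (5, 15, -2), (-2, 13, 12), … (8 more)
cycles coincide ⇒ equivalent

yes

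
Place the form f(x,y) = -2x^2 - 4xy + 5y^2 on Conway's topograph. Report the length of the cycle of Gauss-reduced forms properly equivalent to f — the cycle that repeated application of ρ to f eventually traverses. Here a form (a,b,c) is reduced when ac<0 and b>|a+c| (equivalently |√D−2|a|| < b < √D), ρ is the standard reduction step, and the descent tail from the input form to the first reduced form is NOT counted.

D = 56, ⌊√D⌋ = 7
descent: ρ → (5,4,-2)  [lands on river]
river: ρ → (-2,4,5)
river: ρ → (5,6,-1)
river: ρ → (-1,6,5)
ρ-cycle length = 4 (tail of 1 descent step not counted)

4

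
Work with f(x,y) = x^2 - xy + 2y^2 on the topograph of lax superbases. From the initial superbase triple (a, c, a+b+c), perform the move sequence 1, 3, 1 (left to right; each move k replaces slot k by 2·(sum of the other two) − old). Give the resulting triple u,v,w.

start (1,2,2) = (f(1,0),f(0,1),f(1,1))
replace slot 1: 2·(2+2) − 1 = 7 → (7,2,2)
replace slot 3: 2·(7+2) − 2 = 16 → (7,2,16)
replace slot 1: 2·(2+16) − 7 = 29 → (29,2,16)

29,2,16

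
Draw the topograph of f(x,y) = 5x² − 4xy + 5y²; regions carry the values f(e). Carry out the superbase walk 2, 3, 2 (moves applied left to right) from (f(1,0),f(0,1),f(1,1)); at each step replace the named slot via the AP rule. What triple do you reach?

start (5,5,6) = (f(1,0),f(0,1),f(1,1))
replace slot 2: 2·(5+6) − 5 = 17 → (5,17,6)
replace slot 3: 2·(5+17) − 6 = 38 → (5,17,38)
replace slot 2: 2·(5+38) − 17 = 69 → (5,69,38)

5,69,38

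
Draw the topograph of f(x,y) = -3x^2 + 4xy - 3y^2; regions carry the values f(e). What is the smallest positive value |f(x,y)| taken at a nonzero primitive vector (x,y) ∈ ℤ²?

translate: b→2 (≡-4 mod 6), so (3,-4,3)→(3,2,2)
flip: (3,2,2)→(2,-2,3)
translate: b→2 (≡-2 mod 4), so (2,-2,3)→(2,2,3)
reduced (well bottom): (2,2,3) with a≤c, −a<b≤a
well minimum |f| = |-2| = 2 (negative-definite)

2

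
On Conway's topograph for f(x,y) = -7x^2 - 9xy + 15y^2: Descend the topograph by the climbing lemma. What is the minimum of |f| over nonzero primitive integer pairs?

descent: ρ → (15,9,-7)  [lands on river]
river: ρ → (-7,19,5)
river: ρ → (5,21,-3)
river: ρ → (-3,21,5)
river: ρ → (5,19,-7)
river: ρ → (-7,9,15)
river: ρ → (15,21,-1)
river: ρ → (-1,21,15)
closes: descent 1, river 8
min |a| on river = 1

1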